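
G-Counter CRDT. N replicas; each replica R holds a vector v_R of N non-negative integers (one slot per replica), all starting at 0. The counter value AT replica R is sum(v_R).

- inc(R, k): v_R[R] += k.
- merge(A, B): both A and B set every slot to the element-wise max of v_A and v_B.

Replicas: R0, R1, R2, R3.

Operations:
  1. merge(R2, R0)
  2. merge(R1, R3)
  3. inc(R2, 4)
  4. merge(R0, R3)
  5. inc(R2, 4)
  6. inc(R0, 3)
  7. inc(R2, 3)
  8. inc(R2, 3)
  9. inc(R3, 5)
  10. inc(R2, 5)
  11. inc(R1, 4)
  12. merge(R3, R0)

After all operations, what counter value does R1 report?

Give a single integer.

Answer: 4

Derivation:
Op 1: merge R2<->R0 -> R2=(0,0,0,0) R0=(0,0,0,0)
Op 2: merge R1<->R3 -> R1=(0,0,0,0) R3=(0,0,0,0)
Op 3: inc R2 by 4 -> R2=(0,0,4,0) value=4
Op 4: merge R0<->R3 -> R0=(0,0,0,0) R3=(0,0,0,0)
Op 5: inc R2 by 4 -> R2=(0,0,8,0) value=8
Op 6: inc R0 by 3 -> R0=(3,0,0,0) value=3
Op 7: inc R2 by 3 -> R2=(0,0,11,0) value=11
Op 8: inc R2 by 3 -> R2=(0,0,14,0) value=14
Op 9: inc R3 by 5 -> R3=(0,0,0,5) value=5
Op 10: inc R2 by 5 -> R2=(0,0,19,0) value=19
Op 11: inc R1 by 4 -> R1=(0,4,0,0) value=4
Op 12: merge R3<->R0 -> R3=(3,0,0,5) R0=(3,0,0,5)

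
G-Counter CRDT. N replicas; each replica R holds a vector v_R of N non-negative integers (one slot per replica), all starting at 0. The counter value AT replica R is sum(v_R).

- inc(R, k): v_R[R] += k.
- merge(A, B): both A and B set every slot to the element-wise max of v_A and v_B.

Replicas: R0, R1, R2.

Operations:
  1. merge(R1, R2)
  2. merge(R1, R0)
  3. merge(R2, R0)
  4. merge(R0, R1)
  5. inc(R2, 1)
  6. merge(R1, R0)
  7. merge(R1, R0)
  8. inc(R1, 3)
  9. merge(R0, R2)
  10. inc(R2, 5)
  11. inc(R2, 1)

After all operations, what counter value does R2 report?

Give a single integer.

Op 1: merge R1<->R2 -> R1=(0,0,0) R2=(0,0,0)
Op 2: merge R1<->R0 -> R1=(0,0,0) R0=(0,0,0)
Op 3: merge R2<->R0 -> R2=(0,0,0) R0=(0,0,0)
Op 4: merge R0<->R1 -> R0=(0,0,0) R1=(0,0,0)
Op 5: inc R2 by 1 -> R2=(0,0,1) value=1
Op 6: merge R1<->R0 -> R1=(0,0,0) R0=(0,0,0)
Op 7: merge R1<->R0 -> R1=(0,0,0) R0=(0,0,0)
Op 8: inc R1 by 3 -> R1=(0,3,0) value=3
Op 9: merge R0<->R2 -> R0=(0,0,1) R2=(0,0,1)
Op 10: inc R2 by 5 -> R2=(0,0,6) value=6
Op 11: inc R2 by 1 -> R2=(0,0,7) value=7

Answer: 7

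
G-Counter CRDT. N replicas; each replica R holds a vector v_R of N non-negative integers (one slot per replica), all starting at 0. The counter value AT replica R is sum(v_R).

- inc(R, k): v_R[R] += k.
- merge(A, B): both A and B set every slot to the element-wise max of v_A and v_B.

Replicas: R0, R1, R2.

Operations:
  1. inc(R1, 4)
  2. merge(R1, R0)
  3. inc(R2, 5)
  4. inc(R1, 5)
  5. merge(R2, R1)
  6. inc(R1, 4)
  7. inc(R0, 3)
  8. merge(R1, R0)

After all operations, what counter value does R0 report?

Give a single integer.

Op 1: inc R1 by 4 -> R1=(0,4,0) value=4
Op 2: merge R1<->R0 -> R1=(0,4,0) R0=(0,4,0)
Op 3: inc R2 by 5 -> R2=(0,0,5) value=5
Op 4: inc R1 by 5 -> R1=(0,9,0) value=9
Op 5: merge R2<->R1 -> R2=(0,9,5) R1=(0,9,5)
Op 6: inc R1 by 4 -> R1=(0,13,5) value=18
Op 7: inc R0 by 3 -> R0=(3,4,0) value=7
Op 8: merge R1<->R0 -> R1=(3,13,5) R0=(3,13,5)

Answer: 21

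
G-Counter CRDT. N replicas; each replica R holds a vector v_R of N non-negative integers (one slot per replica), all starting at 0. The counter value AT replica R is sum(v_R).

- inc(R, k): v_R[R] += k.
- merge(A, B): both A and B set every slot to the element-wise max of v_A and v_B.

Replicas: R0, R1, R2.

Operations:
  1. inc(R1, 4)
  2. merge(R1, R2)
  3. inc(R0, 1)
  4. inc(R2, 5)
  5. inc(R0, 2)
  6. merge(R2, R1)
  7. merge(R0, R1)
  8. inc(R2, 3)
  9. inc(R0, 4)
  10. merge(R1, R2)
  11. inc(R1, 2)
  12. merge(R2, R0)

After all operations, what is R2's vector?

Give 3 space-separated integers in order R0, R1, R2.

Op 1: inc R1 by 4 -> R1=(0,4,0) value=4
Op 2: merge R1<->R2 -> R1=(0,4,0) R2=(0,4,0)
Op 3: inc R0 by 1 -> R0=(1,0,0) value=1
Op 4: inc R2 by 5 -> R2=(0,4,5) value=9
Op 5: inc R0 by 2 -> R0=(3,0,0) value=3
Op 6: merge R2<->R1 -> R2=(0,4,5) R1=(0,4,5)
Op 7: merge R0<->R1 -> R0=(3,4,5) R1=(3,4,5)
Op 8: inc R2 by 3 -> R2=(0,4,8) value=12
Op 9: inc R0 by 4 -> R0=(7,4,5) value=16
Op 10: merge R1<->R2 -> R1=(3,4,8) R2=(3,4,8)
Op 11: inc R1 by 2 -> R1=(3,6,8) value=17
Op 12: merge R2<->R0 -> R2=(7,4,8) R0=(7,4,8)

Answer: 7 4 8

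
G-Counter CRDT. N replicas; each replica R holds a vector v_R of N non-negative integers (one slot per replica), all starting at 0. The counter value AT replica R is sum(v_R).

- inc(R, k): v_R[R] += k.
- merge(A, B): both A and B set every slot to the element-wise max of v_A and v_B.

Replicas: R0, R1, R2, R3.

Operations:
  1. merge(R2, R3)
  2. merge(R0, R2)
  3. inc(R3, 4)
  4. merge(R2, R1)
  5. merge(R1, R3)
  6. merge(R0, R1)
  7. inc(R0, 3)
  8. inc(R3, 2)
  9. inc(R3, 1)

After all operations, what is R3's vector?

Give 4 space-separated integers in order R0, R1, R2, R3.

Answer: 0 0 0 7

Derivation:
Op 1: merge R2<->R3 -> R2=(0,0,0,0) R3=(0,0,0,0)
Op 2: merge R0<->R2 -> R0=(0,0,0,0) R2=(0,0,0,0)
Op 3: inc R3 by 4 -> R3=(0,0,0,4) value=4
Op 4: merge R2<->R1 -> R2=(0,0,0,0) R1=(0,0,0,0)
Op 5: merge R1<->R3 -> R1=(0,0,0,4) R3=(0,0,0,4)
Op 6: merge R0<->R1 -> R0=(0,0,0,4) R1=(0,0,0,4)
Op 7: inc R0 by 3 -> R0=(3,0,0,4) value=7
Op 8: inc R3 by 2 -> R3=(0,0,0,6) value=6
Op 9: inc R3 by 1 -> R3=(0,0,0,7) value=7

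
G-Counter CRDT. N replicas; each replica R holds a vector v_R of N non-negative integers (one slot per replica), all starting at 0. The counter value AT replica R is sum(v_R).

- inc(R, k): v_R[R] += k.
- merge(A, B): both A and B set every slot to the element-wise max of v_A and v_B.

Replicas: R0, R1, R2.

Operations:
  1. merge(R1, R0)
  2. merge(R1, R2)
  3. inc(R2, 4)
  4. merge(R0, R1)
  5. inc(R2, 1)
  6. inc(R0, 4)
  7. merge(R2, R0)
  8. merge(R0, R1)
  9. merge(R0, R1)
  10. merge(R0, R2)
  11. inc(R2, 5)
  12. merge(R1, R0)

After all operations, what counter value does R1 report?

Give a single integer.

Op 1: merge R1<->R0 -> R1=(0,0,0) R0=(0,0,0)
Op 2: merge R1<->R2 -> R1=(0,0,0) R2=(0,0,0)
Op 3: inc R2 by 4 -> R2=(0,0,4) value=4
Op 4: merge R0<->R1 -> R0=(0,0,0) R1=(0,0,0)
Op 5: inc R2 by 1 -> R2=(0,0,5) value=5
Op 6: inc R0 by 4 -> R0=(4,0,0) value=4
Op 7: merge R2<->R0 -> R2=(4,0,5) R0=(4,0,5)
Op 8: merge R0<->R1 -> R0=(4,0,5) R1=(4,0,5)
Op 9: merge R0<->R1 -> R0=(4,0,5) R1=(4,0,5)
Op 10: merge R0<->R2 -> R0=(4,0,5) R2=(4,0,5)
Op 11: inc R2 by 5 -> R2=(4,0,10) value=14
Op 12: merge R1<->R0 -> R1=(4,0,5) R0=(4,0,5)

Answer: 9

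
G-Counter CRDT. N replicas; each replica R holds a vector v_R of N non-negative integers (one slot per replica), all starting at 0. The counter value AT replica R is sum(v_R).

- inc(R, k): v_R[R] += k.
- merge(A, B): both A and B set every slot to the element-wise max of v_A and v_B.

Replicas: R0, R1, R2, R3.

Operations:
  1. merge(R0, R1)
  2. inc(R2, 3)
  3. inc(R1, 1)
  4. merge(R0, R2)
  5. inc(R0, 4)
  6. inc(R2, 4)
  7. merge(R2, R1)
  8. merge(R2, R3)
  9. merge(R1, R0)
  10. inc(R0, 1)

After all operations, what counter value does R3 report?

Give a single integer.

Answer: 8

Derivation:
Op 1: merge R0<->R1 -> R0=(0,0,0,0) R1=(0,0,0,0)
Op 2: inc R2 by 3 -> R2=(0,0,3,0) value=3
Op 3: inc R1 by 1 -> R1=(0,1,0,0) value=1
Op 4: merge R0<->R2 -> R0=(0,0,3,0) R2=(0,0,3,0)
Op 5: inc R0 by 4 -> R0=(4,0,3,0) value=7
Op 6: inc R2 by 4 -> R2=(0,0,7,0) value=7
Op 7: merge R2<->R1 -> R2=(0,1,7,0) R1=(0,1,7,0)
Op 8: merge R2<->R3 -> R2=(0,1,7,0) R3=(0,1,7,0)
Op 9: merge R1<->R0 -> R1=(4,1,7,0) R0=(4,1,7,0)
Op 10: inc R0 by 1 -> R0=(5,1,7,0) value=13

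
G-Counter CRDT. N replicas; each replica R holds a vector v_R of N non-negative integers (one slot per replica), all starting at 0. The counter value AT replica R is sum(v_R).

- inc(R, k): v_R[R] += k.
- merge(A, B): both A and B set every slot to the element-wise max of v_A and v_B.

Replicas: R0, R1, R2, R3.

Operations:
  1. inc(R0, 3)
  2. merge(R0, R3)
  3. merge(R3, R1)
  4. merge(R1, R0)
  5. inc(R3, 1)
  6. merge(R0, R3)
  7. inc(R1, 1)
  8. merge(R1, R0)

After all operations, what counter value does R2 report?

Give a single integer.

Answer: 0

Derivation:
Op 1: inc R0 by 3 -> R0=(3,0,0,0) value=3
Op 2: merge R0<->R3 -> R0=(3,0,0,0) R3=(3,0,0,0)
Op 3: merge R3<->R1 -> R3=(3,0,0,0) R1=(3,0,0,0)
Op 4: merge R1<->R0 -> R1=(3,0,0,0) R0=(3,0,0,0)
Op 5: inc R3 by 1 -> R3=(3,0,0,1) value=4
Op 6: merge R0<->R3 -> R0=(3,0,0,1) R3=(3,0,0,1)
Op 7: inc R1 by 1 -> R1=(3,1,0,0) value=4
Op 8: merge R1<->R0 -> R1=(3,1,0,1) R0=(3,1,0,1)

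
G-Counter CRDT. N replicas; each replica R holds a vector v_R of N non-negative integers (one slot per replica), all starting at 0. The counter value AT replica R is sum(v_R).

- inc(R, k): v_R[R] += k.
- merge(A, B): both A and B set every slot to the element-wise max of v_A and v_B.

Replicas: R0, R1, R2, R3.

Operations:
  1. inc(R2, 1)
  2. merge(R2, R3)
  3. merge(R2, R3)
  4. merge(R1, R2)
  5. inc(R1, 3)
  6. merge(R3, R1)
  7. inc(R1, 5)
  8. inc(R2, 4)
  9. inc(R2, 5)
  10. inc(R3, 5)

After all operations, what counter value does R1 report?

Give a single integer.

Answer: 9

Derivation:
Op 1: inc R2 by 1 -> R2=(0,0,1,0) value=1
Op 2: merge R2<->R3 -> R2=(0,0,1,0) R3=(0,0,1,0)
Op 3: merge R2<->R3 -> R2=(0,0,1,0) R3=(0,0,1,0)
Op 4: merge R1<->R2 -> R1=(0,0,1,0) R2=(0,0,1,0)
Op 5: inc R1 by 3 -> R1=(0,3,1,0) value=4
Op 6: merge R3<->R1 -> R3=(0,3,1,0) R1=(0,3,1,0)
Op 7: inc R1 by 5 -> R1=(0,8,1,0) value=9
Op 8: inc R2 by 4 -> R2=(0,0,5,0) value=5
Op 9: inc R2 by 5 -> R2=(0,0,10,0) value=10
Op 10: inc R3 by 5 -> R3=(0,3,1,5) value=9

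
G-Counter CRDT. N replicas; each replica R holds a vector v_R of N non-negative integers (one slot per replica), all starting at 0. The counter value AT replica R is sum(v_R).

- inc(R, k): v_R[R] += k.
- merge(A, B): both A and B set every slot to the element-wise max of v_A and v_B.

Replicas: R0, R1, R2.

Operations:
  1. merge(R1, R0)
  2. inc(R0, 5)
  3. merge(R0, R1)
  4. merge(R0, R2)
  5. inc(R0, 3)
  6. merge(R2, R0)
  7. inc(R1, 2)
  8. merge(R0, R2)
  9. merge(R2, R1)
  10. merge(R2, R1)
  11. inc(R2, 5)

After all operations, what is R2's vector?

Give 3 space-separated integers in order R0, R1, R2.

Op 1: merge R1<->R0 -> R1=(0,0,0) R0=(0,0,0)
Op 2: inc R0 by 5 -> R0=(5,0,0) value=5
Op 3: merge R0<->R1 -> R0=(5,0,0) R1=(5,0,0)
Op 4: merge R0<->R2 -> R0=(5,0,0) R2=(5,0,0)
Op 5: inc R0 by 3 -> R0=(8,0,0) value=8
Op 6: merge R2<->R0 -> R2=(8,0,0) R0=(8,0,0)
Op 7: inc R1 by 2 -> R1=(5,2,0) value=7
Op 8: merge R0<->R2 -> R0=(8,0,0) R2=(8,0,0)
Op 9: merge R2<->R1 -> R2=(8,2,0) R1=(8,2,0)
Op 10: merge R2<->R1 -> R2=(8,2,0) R1=(8,2,0)
Op 11: inc R2 by 5 -> R2=(8,2,5) value=15

Answer: 8 2 5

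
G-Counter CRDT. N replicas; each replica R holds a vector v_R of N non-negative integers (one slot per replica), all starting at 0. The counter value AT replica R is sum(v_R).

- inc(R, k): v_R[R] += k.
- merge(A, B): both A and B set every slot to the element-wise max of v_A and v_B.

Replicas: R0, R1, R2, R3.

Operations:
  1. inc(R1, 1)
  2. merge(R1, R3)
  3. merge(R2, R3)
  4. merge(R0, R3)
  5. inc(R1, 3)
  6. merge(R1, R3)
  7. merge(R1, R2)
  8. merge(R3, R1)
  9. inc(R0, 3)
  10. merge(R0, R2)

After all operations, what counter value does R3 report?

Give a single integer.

Op 1: inc R1 by 1 -> R1=(0,1,0,0) value=1
Op 2: merge R1<->R3 -> R1=(0,1,0,0) R3=(0,1,0,0)
Op 3: merge R2<->R3 -> R2=(0,1,0,0) R3=(0,1,0,0)
Op 4: merge R0<->R3 -> R0=(0,1,0,0) R3=(0,1,0,0)
Op 5: inc R1 by 3 -> R1=(0,4,0,0) value=4
Op 6: merge R1<->R3 -> R1=(0,4,0,0) R3=(0,4,0,0)
Op 7: merge R1<->R2 -> R1=(0,4,0,0) R2=(0,4,0,0)
Op 8: merge R3<->R1 -> R3=(0,4,0,0) R1=(0,4,0,0)
Op 9: inc R0 by 3 -> R0=(3,1,0,0) value=4
Op 10: merge R0<->R2 -> R0=(3,4,0,0) R2=(3,4,0,0)

Answer: 4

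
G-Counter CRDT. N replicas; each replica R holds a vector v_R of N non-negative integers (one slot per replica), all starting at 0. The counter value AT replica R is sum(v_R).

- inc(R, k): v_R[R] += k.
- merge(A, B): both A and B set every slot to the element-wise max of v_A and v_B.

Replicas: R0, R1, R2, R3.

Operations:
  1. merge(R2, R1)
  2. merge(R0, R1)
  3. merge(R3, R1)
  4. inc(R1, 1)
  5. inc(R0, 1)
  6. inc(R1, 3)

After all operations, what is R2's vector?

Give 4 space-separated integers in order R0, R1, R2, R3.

Op 1: merge R2<->R1 -> R2=(0,0,0,0) R1=(0,0,0,0)
Op 2: merge R0<->R1 -> R0=(0,0,0,0) R1=(0,0,0,0)
Op 3: merge R3<->R1 -> R3=(0,0,0,0) R1=(0,0,0,0)
Op 4: inc R1 by 1 -> R1=(0,1,0,0) value=1
Op 5: inc R0 by 1 -> R0=(1,0,0,0) value=1
Op 6: inc R1 by 3 -> R1=(0,4,0,0) value=4

Answer: 0 0 0 0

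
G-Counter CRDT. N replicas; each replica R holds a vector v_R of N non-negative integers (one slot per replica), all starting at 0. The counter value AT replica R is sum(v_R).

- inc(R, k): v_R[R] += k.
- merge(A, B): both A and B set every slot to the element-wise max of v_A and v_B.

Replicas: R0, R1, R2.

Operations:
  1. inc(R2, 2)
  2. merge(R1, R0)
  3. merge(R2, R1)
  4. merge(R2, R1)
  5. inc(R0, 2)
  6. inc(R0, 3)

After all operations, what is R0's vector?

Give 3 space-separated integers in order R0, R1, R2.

Answer: 5 0 0

Derivation:
Op 1: inc R2 by 2 -> R2=(0,0,2) value=2
Op 2: merge R1<->R0 -> R1=(0,0,0) R0=(0,0,0)
Op 3: merge R2<->R1 -> R2=(0,0,2) R1=(0,0,2)
Op 4: merge R2<->R1 -> R2=(0,0,2) R1=(0,0,2)
Op 5: inc R0 by 2 -> R0=(2,0,0) value=2
Op 6: inc R0 by 3 -> R0=(5,0,0) value=5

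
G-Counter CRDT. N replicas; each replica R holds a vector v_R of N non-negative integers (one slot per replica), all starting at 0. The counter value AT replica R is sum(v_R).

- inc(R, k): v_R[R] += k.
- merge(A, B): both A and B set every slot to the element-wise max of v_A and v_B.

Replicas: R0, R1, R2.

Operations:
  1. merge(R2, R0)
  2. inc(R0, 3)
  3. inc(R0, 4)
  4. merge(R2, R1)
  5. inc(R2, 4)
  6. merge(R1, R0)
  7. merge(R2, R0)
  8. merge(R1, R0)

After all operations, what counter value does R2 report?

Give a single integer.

Answer: 11

Derivation:
Op 1: merge R2<->R0 -> R2=(0,0,0) R0=(0,0,0)
Op 2: inc R0 by 3 -> R0=(3,0,0) value=3
Op 3: inc R0 by 4 -> R0=(7,0,0) value=7
Op 4: merge R2<->R1 -> R2=(0,0,0) R1=(0,0,0)
Op 5: inc R2 by 4 -> R2=(0,0,4) value=4
Op 6: merge R1<->R0 -> R1=(7,0,0) R0=(7,0,0)
Op 7: merge R2<->R0 -> R2=(7,0,4) R0=(7,0,4)
Op 8: merge R1<->R0 -> R1=(7,0,4) R0=(7,0,4)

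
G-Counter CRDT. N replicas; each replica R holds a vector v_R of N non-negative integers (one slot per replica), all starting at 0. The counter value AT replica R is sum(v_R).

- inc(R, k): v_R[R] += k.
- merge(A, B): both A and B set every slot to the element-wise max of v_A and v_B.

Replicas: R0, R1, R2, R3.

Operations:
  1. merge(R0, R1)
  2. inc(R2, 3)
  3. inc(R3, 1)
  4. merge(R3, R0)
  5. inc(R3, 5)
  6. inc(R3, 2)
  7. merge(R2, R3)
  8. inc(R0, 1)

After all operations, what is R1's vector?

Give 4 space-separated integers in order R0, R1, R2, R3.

Answer: 0 0 0 0

Derivation:
Op 1: merge R0<->R1 -> R0=(0,0,0,0) R1=(0,0,0,0)
Op 2: inc R2 by 3 -> R2=(0,0,3,0) value=3
Op 3: inc R3 by 1 -> R3=(0,0,0,1) value=1
Op 4: merge R3<->R0 -> R3=(0,0,0,1) R0=(0,0,0,1)
Op 5: inc R3 by 5 -> R3=(0,0,0,6) value=6
Op 6: inc R3 by 2 -> R3=(0,0,0,8) value=8
Op 7: merge R2<->R3 -> R2=(0,0,3,8) R3=(0,0,3,8)
Op 8: inc R0 by 1 -> R0=(1,0,0,1) value=2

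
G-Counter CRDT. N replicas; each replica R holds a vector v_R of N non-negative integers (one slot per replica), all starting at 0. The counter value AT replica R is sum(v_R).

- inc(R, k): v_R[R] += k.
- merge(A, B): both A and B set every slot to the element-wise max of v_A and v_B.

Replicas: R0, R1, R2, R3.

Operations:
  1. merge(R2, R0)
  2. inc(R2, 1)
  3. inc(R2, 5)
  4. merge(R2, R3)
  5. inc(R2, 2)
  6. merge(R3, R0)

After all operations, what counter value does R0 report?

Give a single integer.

Op 1: merge R2<->R0 -> R2=(0,0,0,0) R0=(0,0,0,0)
Op 2: inc R2 by 1 -> R2=(0,0,1,0) value=1
Op 3: inc R2 by 5 -> R2=(0,0,6,0) value=6
Op 4: merge R2<->R3 -> R2=(0,0,6,0) R3=(0,0,6,0)
Op 5: inc R2 by 2 -> R2=(0,0,8,0) value=8
Op 6: merge R3<->R0 -> R3=(0,0,6,0) R0=(0,0,6,0)

Answer: 6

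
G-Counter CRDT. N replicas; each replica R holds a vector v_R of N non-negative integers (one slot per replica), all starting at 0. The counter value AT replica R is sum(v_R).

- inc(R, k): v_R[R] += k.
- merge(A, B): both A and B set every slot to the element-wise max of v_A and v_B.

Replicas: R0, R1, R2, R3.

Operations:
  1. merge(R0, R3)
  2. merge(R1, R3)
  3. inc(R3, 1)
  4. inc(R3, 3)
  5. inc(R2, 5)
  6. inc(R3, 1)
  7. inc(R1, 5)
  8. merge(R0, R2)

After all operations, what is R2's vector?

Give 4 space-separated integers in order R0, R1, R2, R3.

Op 1: merge R0<->R3 -> R0=(0,0,0,0) R3=(0,0,0,0)
Op 2: merge R1<->R3 -> R1=(0,0,0,0) R3=(0,0,0,0)
Op 3: inc R3 by 1 -> R3=(0,0,0,1) value=1
Op 4: inc R3 by 3 -> R3=(0,0,0,4) value=4
Op 5: inc R2 by 5 -> R2=(0,0,5,0) value=5
Op 6: inc R3 by 1 -> R3=(0,0,0,5) value=5
Op 7: inc R1 by 5 -> R1=(0,5,0,0) value=5
Op 8: merge R0<->R2 -> R0=(0,0,5,0) R2=(0,0,5,0)

Answer: 0 0 5 0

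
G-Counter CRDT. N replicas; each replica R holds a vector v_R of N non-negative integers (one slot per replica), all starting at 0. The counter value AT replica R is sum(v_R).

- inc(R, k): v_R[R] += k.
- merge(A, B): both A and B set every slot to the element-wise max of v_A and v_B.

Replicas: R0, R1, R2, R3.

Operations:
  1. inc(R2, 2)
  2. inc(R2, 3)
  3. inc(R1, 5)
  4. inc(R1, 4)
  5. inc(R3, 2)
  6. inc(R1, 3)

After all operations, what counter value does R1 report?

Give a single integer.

Op 1: inc R2 by 2 -> R2=(0,0,2,0) value=2
Op 2: inc R2 by 3 -> R2=(0,0,5,0) value=5
Op 3: inc R1 by 5 -> R1=(0,5,0,0) value=5
Op 4: inc R1 by 4 -> R1=(0,9,0,0) value=9
Op 5: inc R3 by 2 -> R3=(0,0,0,2) value=2
Op 6: inc R1 by 3 -> R1=(0,12,0,0) value=12

Answer: 12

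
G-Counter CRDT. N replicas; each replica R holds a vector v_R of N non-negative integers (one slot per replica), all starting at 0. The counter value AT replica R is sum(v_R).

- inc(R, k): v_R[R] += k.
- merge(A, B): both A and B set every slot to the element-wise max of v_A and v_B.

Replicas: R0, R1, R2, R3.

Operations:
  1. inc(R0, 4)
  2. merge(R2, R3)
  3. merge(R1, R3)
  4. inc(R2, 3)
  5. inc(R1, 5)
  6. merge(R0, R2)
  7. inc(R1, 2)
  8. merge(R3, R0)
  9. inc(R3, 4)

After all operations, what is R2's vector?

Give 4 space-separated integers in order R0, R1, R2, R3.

Op 1: inc R0 by 4 -> R0=(4,0,0,0) value=4
Op 2: merge R2<->R3 -> R2=(0,0,0,0) R3=(0,0,0,0)
Op 3: merge R1<->R3 -> R1=(0,0,0,0) R3=(0,0,0,0)
Op 4: inc R2 by 3 -> R2=(0,0,3,0) value=3
Op 5: inc R1 by 5 -> R1=(0,5,0,0) value=5
Op 6: merge R0<->R2 -> R0=(4,0,3,0) R2=(4,0,3,0)
Op 7: inc R1 by 2 -> R1=(0,7,0,0) value=7
Op 8: merge R3<->R0 -> R3=(4,0,3,0) R0=(4,0,3,0)
Op 9: inc R3 by 4 -> R3=(4,0,3,4) value=11

Answer: 4 0 3 0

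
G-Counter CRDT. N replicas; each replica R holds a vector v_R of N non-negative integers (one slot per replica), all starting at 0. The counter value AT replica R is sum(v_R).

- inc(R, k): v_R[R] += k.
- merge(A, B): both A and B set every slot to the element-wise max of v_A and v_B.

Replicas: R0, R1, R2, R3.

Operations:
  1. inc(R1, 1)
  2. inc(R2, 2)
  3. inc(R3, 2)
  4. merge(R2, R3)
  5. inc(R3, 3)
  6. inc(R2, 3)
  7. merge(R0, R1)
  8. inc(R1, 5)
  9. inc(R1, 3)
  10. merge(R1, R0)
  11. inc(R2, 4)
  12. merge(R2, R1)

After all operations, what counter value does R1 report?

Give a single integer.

Op 1: inc R1 by 1 -> R1=(0,1,0,0) value=1
Op 2: inc R2 by 2 -> R2=(0,0,2,0) value=2
Op 3: inc R3 by 2 -> R3=(0,0,0,2) value=2
Op 4: merge R2<->R3 -> R2=(0,0,2,2) R3=(0,0,2,2)
Op 5: inc R3 by 3 -> R3=(0,0,2,5) value=7
Op 6: inc R2 by 3 -> R2=(0,0,5,2) value=7
Op 7: merge R0<->R1 -> R0=(0,1,0,0) R1=(0,1,0,0)
Op 8: inc R1 by 5 -> R1=(0,6,0,0) value=6
Op 9: inc R1 by 3 -> R1=(0,9,0,0) value=9
Op 10: merge R1<->R0 -> R1=(0,9,0,0) R0=(0,9,0,0)
Op 11: inc R2 by 4 -> R2=(0,0,9,2) value=11
Op 12: merge R2<->R1 -> R2=(0,9,9,2) R1=(0,9,9,2)

Answer: 20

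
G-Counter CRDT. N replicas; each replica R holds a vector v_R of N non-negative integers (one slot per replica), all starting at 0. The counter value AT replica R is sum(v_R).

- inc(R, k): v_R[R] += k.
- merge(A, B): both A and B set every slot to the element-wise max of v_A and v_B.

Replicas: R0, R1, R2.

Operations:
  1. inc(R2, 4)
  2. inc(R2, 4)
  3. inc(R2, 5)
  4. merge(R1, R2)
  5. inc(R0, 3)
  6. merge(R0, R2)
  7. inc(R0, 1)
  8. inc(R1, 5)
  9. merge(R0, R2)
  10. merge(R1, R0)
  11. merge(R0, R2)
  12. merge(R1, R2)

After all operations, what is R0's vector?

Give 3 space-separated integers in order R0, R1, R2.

Answer: 4 5 13

Derivation:
Op 1: inc R2 by 4 -> R2=(0,0,4) value=4
Op 2: inc R2 by 4 -> R2=(0,0,8) value=8
Op 3: inc R2 by 5 -> R2=(0,0,13) value=13
Op 4: merge R1<->R2 -> R1=(0,0,13) R2=(0,0,13)
Op 5: inc R0 by 3 -> R0=(3,0,0) value=3
Op 6: merge R0<->R2 -> R0=(3,0,13) R2=(3,0,13)
Op 7: inc R0 by 1 -> R0=(4,0,13) value=17
Op 8: inc R1 by 5 -> R1=(0,5,13) value=18
Op 9: merge R0<->R2 -> R0=(4,0,13) R2=(4,0,13)
Op 10: merge R1<->R0 -> R1=(4,5,13) R0=(4,5,13)
Op 11: merge R0<->R2 -> R0=(4,5,13) R2=(4,5,13)
Op 12: merge R1<->R2 -> R1=(4,5,13) R2=(4,5,13)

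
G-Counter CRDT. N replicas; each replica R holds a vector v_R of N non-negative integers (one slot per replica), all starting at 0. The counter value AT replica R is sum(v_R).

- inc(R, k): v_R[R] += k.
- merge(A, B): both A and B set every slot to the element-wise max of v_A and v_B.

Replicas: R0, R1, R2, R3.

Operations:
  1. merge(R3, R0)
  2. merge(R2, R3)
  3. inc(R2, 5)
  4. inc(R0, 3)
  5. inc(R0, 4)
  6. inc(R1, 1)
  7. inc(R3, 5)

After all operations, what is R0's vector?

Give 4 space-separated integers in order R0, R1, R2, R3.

Answer: 7 0 0 0

Derivation:
Op 1: merge R3<->R0 -> R3=(0,0,0,0) R0=(0,0,0,0)
Op 2: merge R2<->R3 -> R2=(0,0,0,0) R3=(0,0,0,0)
Op 3: inc R2 by 5 -> R2=(0,0,5,0) value=5
Op 4: inc R0 by 3 -> R0=(3,0,0,0) value=3
Op 5: inc R0 by 4 -> R0=(7,0,0,0) value=7
Op 6: inc R1 by 1 -> R1=(0,1,0,0) value=1
Op 7: inc R3 by 5 -> R3=(0,0,0,5) value=5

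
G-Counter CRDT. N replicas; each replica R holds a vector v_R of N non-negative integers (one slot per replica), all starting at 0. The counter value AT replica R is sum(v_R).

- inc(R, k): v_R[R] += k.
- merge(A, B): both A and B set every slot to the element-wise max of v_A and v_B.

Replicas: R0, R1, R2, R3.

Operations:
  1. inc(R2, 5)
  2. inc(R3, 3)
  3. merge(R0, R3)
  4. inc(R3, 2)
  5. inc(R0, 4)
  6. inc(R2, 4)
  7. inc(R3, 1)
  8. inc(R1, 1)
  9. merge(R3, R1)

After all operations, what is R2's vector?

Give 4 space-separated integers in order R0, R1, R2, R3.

Answer: 0 0 9 0

Derivation:
Op 1: inc R2 by 5 -> R2=(0,0,5,0) value=5
Op 2: inc R3 by 3 -> R3=(0,0,0,3) value=3
Op 3: merge R0<->R3 -> R0=(0,0,0,3) R3=(0,0,0,3)
Op 4: inc R3 by 2 -> R3=(0,0,0,5) value=5
Op 5: inc R0 by 4 -> R0=(4,0,0,3) value=7
Op 6: inc R2 by 4 -> R2=(0,0,9,0) value=9
Op 7: inc R3 by 1 -> R3=(0,0,0,6) value=6
Op 8: inc R1 by 1 -> R1=(0,1,0,0) value=1
Op 9: merge R3<->R1 -> R3=(0,1,0,6) R1=(0,1,0,6)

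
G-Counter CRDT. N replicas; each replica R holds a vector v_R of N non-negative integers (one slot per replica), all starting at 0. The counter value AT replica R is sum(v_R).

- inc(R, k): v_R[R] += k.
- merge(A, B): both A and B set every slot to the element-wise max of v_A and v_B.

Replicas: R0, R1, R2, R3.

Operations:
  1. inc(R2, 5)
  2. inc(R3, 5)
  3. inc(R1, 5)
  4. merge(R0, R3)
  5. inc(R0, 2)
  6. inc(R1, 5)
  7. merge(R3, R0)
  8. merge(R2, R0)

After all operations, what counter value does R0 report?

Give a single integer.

Answer: 12

Derivation:
Op 1: inc R2 by 5 -> R2=(0,0,5,0) value=5
Op 2: inc R3 by 5 -> R3=(0,0,0,5) value=5
Op 3: inc R1 by 5 -> R1=(0,5,0,0) value=5
Op 4: merge R0<->R3 -> R0=(0,0,0,5) R3=(0,0,0,5)
Op 5: inc R0 by 2 -> R0=(2,0,0,5) value=7
Op 6: inc R1 by 5 -> R1=(0,10,0,0) value=10
Op 7: merge R3<->R0 -> R3=(2,0,0,5) R0=(2,0,0,5)
Op 8: merge R2<->R0 -> R2=(2,0,5,5) R0=(2,0,5,5)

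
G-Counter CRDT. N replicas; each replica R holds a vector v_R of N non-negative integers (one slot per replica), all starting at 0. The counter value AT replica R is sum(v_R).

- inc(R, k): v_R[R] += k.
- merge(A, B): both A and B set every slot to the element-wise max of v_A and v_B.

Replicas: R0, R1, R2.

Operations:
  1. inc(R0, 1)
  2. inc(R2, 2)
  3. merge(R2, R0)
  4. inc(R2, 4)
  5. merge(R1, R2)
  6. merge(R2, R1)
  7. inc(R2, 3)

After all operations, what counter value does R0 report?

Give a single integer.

Answer: 3

Derivation:
Op 1: inc R0 by 1 -> R0=(1,0,0) value=1
Op 2: inc R2 by 2 -> R2=(0,0,2) value=2
Op 3: merge R2<->R0 -> R2=(1,0,2) R0=(1,0,2)
Op 4: inc R2 by 4 -> R2=(1,0,6) value=7
Op 5: merge R1<->R2 -> R1=(1,0,6) R2=(1,0,6)
Op 6: merge R2<->R1 -> R2=(1,0,6) R1=(1,0,6)
Op 7: inc R2 by 3 -> R2=(1,0,9) value=10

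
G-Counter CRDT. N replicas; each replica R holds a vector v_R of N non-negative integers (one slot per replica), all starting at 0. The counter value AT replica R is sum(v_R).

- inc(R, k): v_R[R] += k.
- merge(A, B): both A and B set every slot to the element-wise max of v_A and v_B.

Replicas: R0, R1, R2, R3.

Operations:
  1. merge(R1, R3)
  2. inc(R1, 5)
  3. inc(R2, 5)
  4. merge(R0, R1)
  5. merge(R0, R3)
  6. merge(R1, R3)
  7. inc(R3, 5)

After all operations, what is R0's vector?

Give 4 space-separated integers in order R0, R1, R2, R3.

Answer: 0 5 0 0

Derivation:
Op 1: merge R1<->R3 -> R1=(0,0,0,0) R3=(0,0,0,0)
Op 2: inc R1 by 5 -> R1=(0,5,0,0) value=5
Op 3: inc R2 by 5 -> R2=(0,0,5,0) value=5
Op 4: merge R0<->R1 -> R0=(0,5,0,0) R1=(0,5,0,0)
Op 5: merge R0<->R3 -> R0=(0,5,0,0) R3=(0,5,0,0)
Op 6: merge R1<->R3 -> R1=(0,5,0,0) R3=(0,5,0,0)
Op 7: inc R3 by 5 -> R3=(0,5,0,5) value=10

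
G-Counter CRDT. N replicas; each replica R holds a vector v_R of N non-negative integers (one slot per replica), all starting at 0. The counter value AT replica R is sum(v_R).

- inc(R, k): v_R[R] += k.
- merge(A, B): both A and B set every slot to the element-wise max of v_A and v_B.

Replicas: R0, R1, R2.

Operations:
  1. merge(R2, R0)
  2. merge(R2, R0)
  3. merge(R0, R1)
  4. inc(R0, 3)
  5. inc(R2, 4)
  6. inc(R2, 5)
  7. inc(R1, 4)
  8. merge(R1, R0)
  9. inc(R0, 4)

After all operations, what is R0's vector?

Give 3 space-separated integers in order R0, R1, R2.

Op 1: merge R2<->R0 -> R2=(0,0,0) R0=(0,0,0)
Op 2: merge R2<->R0 -> R2=(0,0,0) R0=(0,0,0)
Op 3: merge R0<->R1 -> R0=(0,0,0) R1=(0,0,0)
Op 4: inc R0 by 3 -> R0=(3,0,0) value=3
Op 5: inc R2 by 4 -> R2=(0,0,4) value=4
Op 6: inc R2 by 5 -> R2=(0,0,9) value=9
Op 7: inc R1 by 4 -> R1=(0,4,0) value=4
Op 8: merge R1<->R0 -> R1=(3,4,0) R0=(3,4,0)
Op 9: inc R0 by 4 -> R0=(7,4,0) value=11

Answer: 7 4 0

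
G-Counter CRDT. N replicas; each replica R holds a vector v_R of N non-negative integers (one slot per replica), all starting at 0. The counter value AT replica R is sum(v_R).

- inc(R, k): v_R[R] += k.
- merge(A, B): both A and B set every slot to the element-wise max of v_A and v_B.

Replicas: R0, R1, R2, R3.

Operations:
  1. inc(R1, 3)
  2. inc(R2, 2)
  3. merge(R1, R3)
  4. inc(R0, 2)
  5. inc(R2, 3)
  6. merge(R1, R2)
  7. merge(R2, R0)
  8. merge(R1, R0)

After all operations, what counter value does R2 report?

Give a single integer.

Op 1: inc R1 by 3 -> R1=(0,3,0,0) value=3
Op 2: inc R2 by 2 -> R2=(0,0,2,0) value=2
Op 3: merge R1<->R3 -> R1=(0,3,0,0) R3=(0,3,0,0)
Op 4: inc R0 by 2 -> R0=(2,0,0,0) value=2
Op 5: inc R2 by 3 -> R2=(0,0,5,0) value=5
Op 6: merge R1<->R2 -> R1=(0,3,5,0) R2=(0,3,5,0)
Op 7: merge R2<->R0 -> R2=(2,3,5,0) R0=(2,3,5,0)
Op 8: merge R1<->R0 -> R1=(2,3,5,0) R0=(2,3,5,0)

Answer: 10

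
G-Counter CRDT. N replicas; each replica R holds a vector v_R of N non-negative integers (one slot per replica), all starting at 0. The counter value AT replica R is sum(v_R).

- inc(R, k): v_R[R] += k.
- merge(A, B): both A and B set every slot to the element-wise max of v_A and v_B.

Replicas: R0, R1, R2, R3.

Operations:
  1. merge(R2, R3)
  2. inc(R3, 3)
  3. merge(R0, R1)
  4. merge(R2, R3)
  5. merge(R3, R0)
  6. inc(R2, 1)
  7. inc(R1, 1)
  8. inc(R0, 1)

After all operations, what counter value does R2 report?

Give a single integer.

Op 1: merge R2<->R3 -> R2=(0,0,0,0) R3=(0,0,0,0)
Op 2: inc R3 by 3 -> R3=(0,0,0,3) value=3
Op 3: merge R0<->R1 -> R0=(0,0,0,0) R1=(0,0,0,0)
Op 4: merge R2<->R3 -> R2=(0,0,0,3) R3=(0,0,0,3)
Op 5: merge R3<->R0 -> R3=(0,0,0,3) R0=(0,0,0,3)
Op 6: inc R2 by 1 -> R2=(0,0,1,3) value=4
Op 7: inc R1 by 1 -> R1=(0,1,0,0) value=1
Op 8: inc R0 by 1 -> R0=(1,0,0,3) value=4

Answer: 4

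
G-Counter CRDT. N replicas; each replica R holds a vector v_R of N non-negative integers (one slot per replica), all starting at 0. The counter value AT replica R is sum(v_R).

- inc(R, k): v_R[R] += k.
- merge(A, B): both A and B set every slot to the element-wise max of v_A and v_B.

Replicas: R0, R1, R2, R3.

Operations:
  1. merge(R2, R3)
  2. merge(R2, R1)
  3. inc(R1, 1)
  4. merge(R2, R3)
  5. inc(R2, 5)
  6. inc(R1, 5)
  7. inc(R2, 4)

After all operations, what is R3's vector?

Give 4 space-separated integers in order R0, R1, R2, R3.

Op 1: merge R2<->R3 -> R2=(0,0,0,0) R3=(0,0,0,0)
Op 2: merge R2<->R1 -> R2=(0,0,0,0) R1=(0,0,0,0)
Op 3: inc R1 by 1 -> R1=(0,1,0,0) value=1
Op 4: merge R2<->R3 -> R2=(0,0,0,0) R3=(0,0,0,0)
Op 5: inc R2 by 5 -> R2=(0,0,5,0) value=5
Op 6: inc R1 by 5 -> R1=(0,6,0,0) value=6
Op 7: inc R2 by 4 -> R2=(0,0,9,0) value=9

Answer: 0 0 0 0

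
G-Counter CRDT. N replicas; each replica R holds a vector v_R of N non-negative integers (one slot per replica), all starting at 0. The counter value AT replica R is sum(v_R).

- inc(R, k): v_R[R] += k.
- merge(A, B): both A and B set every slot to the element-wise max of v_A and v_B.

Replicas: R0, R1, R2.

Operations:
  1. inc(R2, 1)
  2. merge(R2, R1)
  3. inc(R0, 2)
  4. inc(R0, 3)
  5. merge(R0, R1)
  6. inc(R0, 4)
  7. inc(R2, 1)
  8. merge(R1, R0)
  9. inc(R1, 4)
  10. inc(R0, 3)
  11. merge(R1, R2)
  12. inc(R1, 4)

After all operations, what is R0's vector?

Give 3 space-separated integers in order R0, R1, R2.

Op 1: inc R2 by 1 -> R2=(0,0,1) value=1
Op 2: merge R2<->R1 -> R2=(0,0,1) R1=(0,0,1)
Op 3: inc R0 by 2 -> R0=(2,0,0) value=2
Op 4: inc R0 by 3 -> R0=(5,0,0) value=5
Op 5: merge R0<->R1 -> R0=(5,0,1) R1=(5,0,1)
Op 6: inc R0 by 4 -> R0=(9,0,1) value=10
Op 7: inc R2 by 1 -> R2=(0,0,2) value=2
Op 8: merge R1<->R0 -> R1=(9,0,1) R0=(9,0,1)
Op 9: inc R1 by 4 -> R1=(9,4,1) value=14
Op 10: inc R0 by 3 -> R0=(12,0,1) value=13
Op 11: merge R1<->R2 -> R1=(9,4,2) R2=(9,4,2)
Op 12: inc R1 by 4 -> R1=(9,8,2) value=19

Answer: 12 0 1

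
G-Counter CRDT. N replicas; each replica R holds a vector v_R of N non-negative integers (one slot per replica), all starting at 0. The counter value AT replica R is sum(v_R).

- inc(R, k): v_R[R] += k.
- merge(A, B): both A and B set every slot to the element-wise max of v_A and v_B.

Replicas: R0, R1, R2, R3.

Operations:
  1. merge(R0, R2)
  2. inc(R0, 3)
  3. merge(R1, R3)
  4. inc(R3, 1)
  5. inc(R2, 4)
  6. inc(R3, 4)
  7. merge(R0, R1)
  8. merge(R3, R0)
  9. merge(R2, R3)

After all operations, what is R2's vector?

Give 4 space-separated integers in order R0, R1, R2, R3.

Op 1: merge R0<->R2 -> R0=(0,0,0,0) R2=(0,0,0,0)
Op 2: inc R0 by 3 -> R0=(3,0,0,0) value=3
Op 3: merge R1<->R3 -> R1=(0,0,0,0) R3=(0,0,0,0)
Op 4: inc R3 by 1 -> R3=(0,0,0,1) value=1
Op 5: inc R2 by 4 -> R2=(0,0,4,0) value=4
Op 6: inc R3 by 4 -> R3=(0,0,0,5) value=5
Op 7: merge R0<->R1 -> R0=(3,0,0,0) R1=(3,0,0,0)
Op 8: merge R3<->R0 -> R3=(3,0,0,5) R0=(3,0,0,5)
Op 9: merge R2<->R3 -> R2=(3,0,4,5) R3=(3,0,4,5)

Answer: 3 0 4 5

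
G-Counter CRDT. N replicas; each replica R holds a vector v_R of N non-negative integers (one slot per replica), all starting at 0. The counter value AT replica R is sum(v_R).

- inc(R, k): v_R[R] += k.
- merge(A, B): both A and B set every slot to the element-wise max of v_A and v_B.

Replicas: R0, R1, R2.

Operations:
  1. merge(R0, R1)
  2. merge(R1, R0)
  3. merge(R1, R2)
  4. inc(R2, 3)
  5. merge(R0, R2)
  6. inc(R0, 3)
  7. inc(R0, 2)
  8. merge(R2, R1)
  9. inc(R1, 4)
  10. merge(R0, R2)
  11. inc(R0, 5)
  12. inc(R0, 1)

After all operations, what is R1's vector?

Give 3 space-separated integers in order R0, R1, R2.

Answer: 0 4 3

Derivation:
Op 1: merge R0<->R1 -> R0=(0,0,0) R1=(0,0,0)
Op 2: merge R1<->R0 -> R1=(0,0,0) R0=(0,0,0)
Op 3: merge R1<->R2 -> R1=(0,0,0) R2=(0,0,0)
Op 4: inc R2 by 3 -> R2=(0,0,3) value=3
Op 5: merge R0<->R2 -> R0=(0,0,3) R2=(0,0,3)
Op 6: inc R0 by 3 -> R0=(3,0,3) value=6
Op 7: inc R0 by 2 -> R0=(5,0,3) value=8
Op 8: merge R2<->R1 -> R2=(0,0,3) R1=(0,0,3)
Op 9: inc R1 by 4 -> R1=(0,4,3) value=7
Op 10: merge R0<->R2 -> R0=(5,0,3) R2=(5,0,3)
Op 11: inc R0 by 5 -> R0=(10,0,3) value=13
Op 12: inc R0 by 1 -> R0=(11,0,3) value=14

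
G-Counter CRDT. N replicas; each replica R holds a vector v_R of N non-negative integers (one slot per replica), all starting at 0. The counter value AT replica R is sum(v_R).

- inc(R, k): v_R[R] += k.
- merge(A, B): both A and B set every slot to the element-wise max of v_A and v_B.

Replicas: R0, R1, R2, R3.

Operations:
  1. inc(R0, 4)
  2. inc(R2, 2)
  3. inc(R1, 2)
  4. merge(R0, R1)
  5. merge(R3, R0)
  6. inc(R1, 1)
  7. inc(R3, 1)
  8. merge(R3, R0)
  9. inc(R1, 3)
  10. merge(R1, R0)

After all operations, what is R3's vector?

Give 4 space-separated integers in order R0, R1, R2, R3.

Op 1: inc R0 by 4 -> R0=(4,0,0,0) value=4
Op 2: inc R2 by 2 -> R2=(0,0,2,0) value=2
Op 3: inc R1 by 2 -> R1=(0,2,0,0) value=2
Op 4: merge R0<->R1 -> R0=(4,2,0,0) R1=(4,2,0,0)
Op 5: merge R3<->R0 -> R3=(4,2,0,0) R0=(4,2,0,0)
Op 6: inc R1 by 1 -> R1=(4,3,0,0) value=7
Op 7: inc R3 by 1 -> R3=(4,2,0,1) value=7
Op 8: merge R3<->R0 -> R3=(4,2,0,1) R0=(4,2,0,1)
Op 9: inc R1 by 3 -> R1=(4,6,0,0) value=10
Op 10: merge R1<->R0 -> R1=(4,6,0,1) R0=(4,6,0,1)

Answer: 4 2 0 1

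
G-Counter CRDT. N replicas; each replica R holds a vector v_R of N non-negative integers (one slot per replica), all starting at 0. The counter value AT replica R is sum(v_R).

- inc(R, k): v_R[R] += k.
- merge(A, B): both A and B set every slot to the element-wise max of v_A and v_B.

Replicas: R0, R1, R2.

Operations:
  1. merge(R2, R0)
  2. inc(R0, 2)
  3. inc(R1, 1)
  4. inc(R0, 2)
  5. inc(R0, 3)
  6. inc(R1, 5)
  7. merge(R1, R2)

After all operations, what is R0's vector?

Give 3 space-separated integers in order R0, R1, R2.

Answer: 7 0 0

Derivation:
Op 1: merge R2<->R0 -> R2=(0,0,0) R0=(0,0,0)
Op 2: inc R0 by 2 -> R0=(2,0,0) value=2
Op 3: inc R1 by 1 -> R1=(0,1,0) value=1
Op 4: inc R0 by 2 -> R0=(4,0,0) value=4
Op 5: inc R0 by 3 -> R0=(7,0,0) value=7
Op 6: inc R1 by 5 -> R1=(0,6,0) value=6
Op 7: merge R1<->R2 -> R1=(0,6,0) R2=(0,6,0)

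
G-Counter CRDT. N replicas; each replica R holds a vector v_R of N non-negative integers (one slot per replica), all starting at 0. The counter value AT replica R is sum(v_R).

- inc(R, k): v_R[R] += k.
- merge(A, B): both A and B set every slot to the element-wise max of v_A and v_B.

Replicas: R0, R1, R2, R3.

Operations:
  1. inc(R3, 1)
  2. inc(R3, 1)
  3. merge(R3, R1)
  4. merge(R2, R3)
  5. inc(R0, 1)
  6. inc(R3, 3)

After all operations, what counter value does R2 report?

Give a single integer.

Op 1: inc R3 by 1 -> R3=(0,0,0,1) value=1
Op 2: inc R3 by 1 -> R3=(0,0,0,2) value=2
Op 3: merge R3<->R1 -> R3=(0,0,0,2) R1=(0,0,0,2)
Op 4: merge R2<->R3 -> R2=(0,0,0,2) R3=(0,0,0,2)
Op 5: inc R0 by 1 -> R0=(1,0,0,0) value=1
Op 6: inc R3 by 3 -> R3=(0,0,0,5) value=5

Answer: 2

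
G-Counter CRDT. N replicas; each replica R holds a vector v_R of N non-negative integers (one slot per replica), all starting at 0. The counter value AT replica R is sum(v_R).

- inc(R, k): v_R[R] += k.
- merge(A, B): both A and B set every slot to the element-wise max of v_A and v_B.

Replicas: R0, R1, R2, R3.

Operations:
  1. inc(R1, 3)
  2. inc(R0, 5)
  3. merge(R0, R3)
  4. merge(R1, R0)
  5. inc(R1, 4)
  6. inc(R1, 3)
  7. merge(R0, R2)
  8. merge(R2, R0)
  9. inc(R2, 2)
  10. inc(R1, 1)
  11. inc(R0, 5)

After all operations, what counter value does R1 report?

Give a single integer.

Answer: 16

Derivation:
Op 1: inc R1 by 3 -> R1=(0,3,0,0) value=3
Op 2: inc R0 by 5 -> R0=(5,0,0,0) value=5
Op 3: merge R0<->R3 -> R0=(5,0,0,0) R3=(5,0,0,0)
Op 4: merge R1<->R0 -> R1=(5,3,0,0) R0=(5,3,0,0)
Op 5: inc R1 by 4 -> R1=(5,7,0,0) value=12
Op 6: inc R1 by 3 -> R1=(5,10,0,0) value=15
Op 7: merge R0<->R2 -> R0=(5,3,0,0) R2=(5,3,0,0)
Op 8: merge R2<->R0 -> R2=(5,3,0,0) R0=(5,3,0,0)
Op 9: inc R2 by 2 -> R2=(5,3,2,0) value=10
Op 10: inc R1 by 1 -> R1=(5,11,0,0) value=16
Op 11: inc R0 by 5 -> R0=(10,3,0,0) value=13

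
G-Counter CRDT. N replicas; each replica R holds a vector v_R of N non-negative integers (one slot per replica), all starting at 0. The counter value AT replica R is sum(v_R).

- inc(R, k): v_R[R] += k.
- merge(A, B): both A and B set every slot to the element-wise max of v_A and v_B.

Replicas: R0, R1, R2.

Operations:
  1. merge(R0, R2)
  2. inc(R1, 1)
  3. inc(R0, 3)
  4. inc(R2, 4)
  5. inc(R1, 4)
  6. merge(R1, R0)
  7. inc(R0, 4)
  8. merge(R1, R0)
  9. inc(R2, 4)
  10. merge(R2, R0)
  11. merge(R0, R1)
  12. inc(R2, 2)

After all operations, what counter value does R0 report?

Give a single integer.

Op 1: merge R0<->R2 -> R0=(0,0,0) R2=(0,0,0)
Op 2: inc R1 by 1 -> R1=(0,1,0) value=1
Op 3: inc R0 by 3 -> R0=(3,0,0) value=3
Op 4: inc R2 by 4 -> R2=(0,0,4) value=4
Op 5: inc R1 by 4 -> R1=(0,5,0) value=5
Op 6: merge R1<->R0 -> R1=(3,5,0) R0=(3,5,0)
Op 7: inc R0 by 4 -> R0=(7,5,0) value=12
Op 8: merge R1<->R0 -> R1=(7,5,0) R0=(7,5,0)
Op 9: inc R2 by 4 -> R2=(0,0,8) value=8
Op 10: merge R2<->R0 -> R2=(7,5,8) R0=(7,5,8)
Op 11: merge R0<->R1 -> R0=(7,5,8) R1=(7,5,8)
Op 12: inc R2 by 2 -> R2=(7,5,10) value=22

Answer: 20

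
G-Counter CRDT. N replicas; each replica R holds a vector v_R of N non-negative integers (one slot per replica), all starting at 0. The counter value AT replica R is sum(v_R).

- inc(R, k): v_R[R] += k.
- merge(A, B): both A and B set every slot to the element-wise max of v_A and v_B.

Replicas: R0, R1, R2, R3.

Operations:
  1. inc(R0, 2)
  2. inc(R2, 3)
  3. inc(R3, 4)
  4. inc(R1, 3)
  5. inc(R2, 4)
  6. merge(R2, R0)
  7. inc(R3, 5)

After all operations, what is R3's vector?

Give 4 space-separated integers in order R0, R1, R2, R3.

Op 1: inc R0 by 2 -> R0=(2,0,0,0) value=2
Op 2: inc R2 by 3 -> R2=(0,0,3,0) value=3
Op 3: inc R3 by 4 -> R3=(0,0,0,4) value=4
Op 4: inc R1 by 3 -> R1=(0,3,0,0) value=3
Op 5: inc R2 by 4 -> R2=(0,0,7,0) value=7
Op 6: merge R2<->R0 -> R2=(2,0,7,0) R0=(2,0,7,0)
Op 7: inc R3 by 5 -> R3=(0,0,0,9) value=9

Answer: 0 0 0 9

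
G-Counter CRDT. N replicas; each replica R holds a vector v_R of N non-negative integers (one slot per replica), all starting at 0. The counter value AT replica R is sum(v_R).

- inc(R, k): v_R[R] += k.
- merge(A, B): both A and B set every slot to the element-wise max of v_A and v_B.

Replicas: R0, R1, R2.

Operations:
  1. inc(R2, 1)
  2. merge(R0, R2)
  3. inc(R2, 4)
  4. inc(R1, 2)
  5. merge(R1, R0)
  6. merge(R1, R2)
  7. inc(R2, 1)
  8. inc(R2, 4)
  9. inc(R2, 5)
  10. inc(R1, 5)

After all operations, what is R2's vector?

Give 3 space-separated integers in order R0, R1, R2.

Answer: 0 2 15

Derivation:
Op 1: inc R2 by 1 -> R2=(0,0,1) value=1
Op 2: merge R0<->R2 -> R0=(0,0,1) R2=(0,0,1)
Op 3: inc R2 by 4 -> R2=(0,0,5) value=5
Op 4: inc R1 by 2 -> R1=(0,2,0) value=2
Op 5: merge R1<->R0 -> R1=(0,2,1) R0=(0,2,1)
Op 6: merge R1<->R2 -> R1=(0,2,5) R2=(0,2,5)
Op 7: inc R2 by 1 -> R2=(0,2,6) value=8
Op 8: inc R2 by 4 -> R2=(0,2,10) value=12
Op 9: inc R2 by 5 -> R2=(0,2,15) value=17
Op 10: inc R1 by 5 -> R1=(0,7,5) value=12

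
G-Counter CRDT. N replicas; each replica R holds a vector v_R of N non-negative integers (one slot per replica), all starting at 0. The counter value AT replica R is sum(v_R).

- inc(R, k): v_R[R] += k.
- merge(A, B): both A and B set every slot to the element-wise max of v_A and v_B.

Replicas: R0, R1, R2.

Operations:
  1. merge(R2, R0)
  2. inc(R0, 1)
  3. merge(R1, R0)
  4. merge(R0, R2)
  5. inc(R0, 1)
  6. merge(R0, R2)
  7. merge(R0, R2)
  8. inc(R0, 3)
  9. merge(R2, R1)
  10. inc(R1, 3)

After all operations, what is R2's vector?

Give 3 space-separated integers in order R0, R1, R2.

Op 1: merge R2<->R0 -> R2=(0,0,0) R0=(0,0,0)
Op 2: inc R0 by 1 -> R0=(1,0,0) value=1
Op 3: merge R1<->R0 -> R1=(1,0,0) R0=(1,0,0)
Op 4: merge R0<->R2 -> R0=(1,0,0) R2=(1,0,0)
Op 5: inc R0 by 1 -> R0=(2,0,0) value=2
Op 6: merge R0<->R2 -> R0=(2,0,0) R2=(2,0,0)
Op 7: merge R0<->R2 -> R0=(2,0,0) R2=(2,0,0)
Op 8: inc R0 by 3 -> R0=(5,0,0) value=5
Op 9: merge R2<->R1 -> R2=(2,0,0) R1=(2,0,0)
Op 10: inc R1 by 3 -> R1=(2,3,0) value=5

Answer: 2 0 0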